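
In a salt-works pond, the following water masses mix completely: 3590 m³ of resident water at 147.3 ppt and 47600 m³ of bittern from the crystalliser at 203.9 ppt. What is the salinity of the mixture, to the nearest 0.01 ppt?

199.93 ppt

Weighted by volume,
salt = 3,590×147.3 + 47,600×203.9 = 528,807 + 9,705,640 = 10,234,447
volume = 3,590 + 47,600 = 51,190 m³
S = 10,234,447 / 51,190 = 199.9306 ppt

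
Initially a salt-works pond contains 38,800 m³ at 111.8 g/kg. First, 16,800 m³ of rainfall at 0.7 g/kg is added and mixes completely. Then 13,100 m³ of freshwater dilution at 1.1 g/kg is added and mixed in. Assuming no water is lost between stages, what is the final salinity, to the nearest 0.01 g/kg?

63.52 g/kg

Salt balance:
Initial salt = 38,800×111.8 = 4,337,840
After stage 1: salt = 4,337,840 + 16,800×0.7 = 4,349,600; volume = 55,600 m³; S = 78.23 g/kg
After stage 2: salt = 4,349,600 + 13,100×1.1 = 4,364,010; volume = 68,700 m³
S = 4,364,010 / 68,700 = 63.5227 g/kg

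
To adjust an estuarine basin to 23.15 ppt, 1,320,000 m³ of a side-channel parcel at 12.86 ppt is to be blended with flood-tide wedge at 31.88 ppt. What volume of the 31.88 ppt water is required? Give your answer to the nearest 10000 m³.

1560000 m³

Salt balance: 1,320,000×12.86 + V×31.88 = (1,320,000+V)×23.15
16,975,200 + 31.88V = 30,558,000 + 23.15V
13,582,800 = 8.73V
V = 1,555,876.29 m³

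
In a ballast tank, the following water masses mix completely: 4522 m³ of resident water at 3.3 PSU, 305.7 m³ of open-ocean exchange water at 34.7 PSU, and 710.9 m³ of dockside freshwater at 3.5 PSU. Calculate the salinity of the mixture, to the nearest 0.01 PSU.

5.06 PSU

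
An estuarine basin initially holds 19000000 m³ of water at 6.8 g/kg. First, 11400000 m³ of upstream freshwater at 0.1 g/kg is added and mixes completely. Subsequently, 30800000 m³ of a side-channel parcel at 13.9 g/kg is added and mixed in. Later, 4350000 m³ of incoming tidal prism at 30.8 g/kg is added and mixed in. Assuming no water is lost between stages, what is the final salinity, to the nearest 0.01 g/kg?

10.56 g/kg

By conservation of dissolved salt,
Initial salt = 19,000,000×6.8 = 129,200,000
After stage 1: salt = 129,200,000 + 11,400,000×0.1 = 130,340,000; volume = 30,400,000 m³; S = 4.288 g/kg
After stage 2: salt = 130,340,000 + 30,800,000×13.9 = 558,460,000; volume = 61,200,000 m³; S = 9.125 g/kg
After stage 3: salt = 558,460,000 + 4,350,000×30.8 = 692,440,000; volume = 65,550,000 m³
S = 692,440,000 / 65,550,000 = 10.5635 g/kg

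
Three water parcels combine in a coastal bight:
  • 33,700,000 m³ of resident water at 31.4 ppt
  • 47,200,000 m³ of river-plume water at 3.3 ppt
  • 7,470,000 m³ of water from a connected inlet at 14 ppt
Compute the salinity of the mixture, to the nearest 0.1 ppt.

Mass of salt is conserved:
salt = 33,700,000×31.4 + 47,200,000×3.3 + 7,470,000×14 = 1,058,180,000 + 155,760,000 + 104,580,000 = 1,318,520,000
volume = 33,700,000 + 47,200,000 + 7,470,000 = 88,370,000 m³
S = 1,318,520,000 / 88,370,000 = 14.92 ppt

14.9 ppt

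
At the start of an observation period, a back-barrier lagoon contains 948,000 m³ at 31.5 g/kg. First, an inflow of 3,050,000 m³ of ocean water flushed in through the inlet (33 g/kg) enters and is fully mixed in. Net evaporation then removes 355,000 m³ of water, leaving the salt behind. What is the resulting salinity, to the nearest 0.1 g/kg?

35.8 g/kg

After mixing: salt = 948,000×31.5 + 3,050,000×33 = 130,512,000; volume = 3,998,000 m³
After evaporation: salt unchanged = 130,512,000; volume = 3,998,000 − 355,000 = 3,643,000 m³
S = 130,512,000 / 3,643,000 = 35.8254 g/kg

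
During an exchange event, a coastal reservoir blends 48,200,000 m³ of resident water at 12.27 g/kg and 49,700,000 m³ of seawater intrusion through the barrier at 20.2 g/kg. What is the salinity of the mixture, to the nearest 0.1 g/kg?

Total salt / total volume:
salt = 48,200,000×12.27 + 49,700,000×20.2 = 591,414,000 + 1,003,940,000 = 1,595,354,000
volume = 48,200,000 + 49,700,000 = 97,900,000 m³
S = 1,595,354,000 / 97,900,000 = 16.296 g/kg

16.3 g/kg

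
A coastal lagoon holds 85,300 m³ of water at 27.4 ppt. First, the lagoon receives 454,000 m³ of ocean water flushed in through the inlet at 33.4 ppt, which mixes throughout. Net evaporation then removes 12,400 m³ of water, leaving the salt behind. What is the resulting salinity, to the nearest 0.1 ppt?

After mixing: salt = 85,300×27.4 + 454,000×33.4 = 17,500,820; volume = 539,300 m³
After evaporation: salt unchanged = 17,500,820; volume = 539,300 − 12,400 = 526,900 m³
S = 17,500,820 / 526,900 = 33.2147 ppt

33.2 ppt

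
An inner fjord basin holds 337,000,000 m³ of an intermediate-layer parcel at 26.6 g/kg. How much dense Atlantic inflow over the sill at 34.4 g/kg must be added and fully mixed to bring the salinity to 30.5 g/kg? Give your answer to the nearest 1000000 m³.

337000000 m³

Salt balance: 337,000,000×26.6 + V×34.4 = (337,000,000+V)×30.5
8,964,200,000 + 34.4V = 10,278,500,000 + 30.5V
1,314,300,000 = 3.9V
V = 337,000,000 m³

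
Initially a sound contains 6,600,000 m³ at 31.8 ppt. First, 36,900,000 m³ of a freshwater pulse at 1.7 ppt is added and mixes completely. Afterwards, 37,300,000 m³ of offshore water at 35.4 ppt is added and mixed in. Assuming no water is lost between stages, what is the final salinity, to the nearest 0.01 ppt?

Weighted by volume,
Initial salt = 6,600,000×31.8 = 209,880,000
After stage 1: salt = 209,880,000 + 36,900,000×1.7 = 272,610,000; volume = 43,500,000 m³; S = 6.267 ppt
After stage 2: salt = 272,610,000 + 37,300,000×35.4 = 1,593,030,000; volume = 80,800,000 m³
S = 1,593,030,000 / 80,800,000 = 19.7157 ppt

19.72 ppt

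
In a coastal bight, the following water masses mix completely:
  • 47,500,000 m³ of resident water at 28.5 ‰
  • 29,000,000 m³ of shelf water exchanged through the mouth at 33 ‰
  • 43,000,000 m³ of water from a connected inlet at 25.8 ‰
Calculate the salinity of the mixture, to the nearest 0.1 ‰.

28.6 ‰

Total salt / total volume:
salt = 47,500,000×28.5 + 29,000,000×33 + 43,000,000×25.8 = 1,353,750,000 + 957,000,000 + 1,109,400,000 = 3,420,150,000
volume = 47,500,000 + 29,000,000 + 43,000,000 = 119,500,000 m³
S = 3,420,150,000 / 119,500,000 = 28.621 ‰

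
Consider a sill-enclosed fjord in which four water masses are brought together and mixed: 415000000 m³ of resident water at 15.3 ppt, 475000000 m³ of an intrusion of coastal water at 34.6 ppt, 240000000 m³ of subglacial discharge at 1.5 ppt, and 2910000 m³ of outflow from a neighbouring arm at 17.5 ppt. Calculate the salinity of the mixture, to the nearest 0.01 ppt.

By conservation of dissolved salt,
salt = 415,000,000×15.3 + 475,000,000×34.6 + 240,000,000×1.5 + 2,910,000×17.5 = 6,349,500,000 + 16,435,000,000 + 360,000,000 + 50,925,000 = 23,195,425,000
volume = 415,000,000 + 475,000,000 + 240,000,000 + 2,910,000 = 1,132,910,000 m³
S = 23,195,425,000 / 1,132,910,000 = 20.4742 ppt

20.47 ppt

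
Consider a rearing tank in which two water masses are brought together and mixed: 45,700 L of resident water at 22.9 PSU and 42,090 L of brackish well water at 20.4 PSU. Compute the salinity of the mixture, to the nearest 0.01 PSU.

21.70 PSU

Weighted by volume,
salt = 45,700×22.9 + 42,090×20.4 = 1,046,530 + 858,636 = 1,905,166
volume = 45,700 + 42,090 = 87,790 L
S = 1,905,166 / 87,790 = 21.7014 PSU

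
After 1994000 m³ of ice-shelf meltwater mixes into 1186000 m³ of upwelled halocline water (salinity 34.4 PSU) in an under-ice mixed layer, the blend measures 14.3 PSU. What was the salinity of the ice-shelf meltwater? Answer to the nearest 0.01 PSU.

Salt balance: 1,186,000×34.4 + 1,994,000×S = 3,180,000×14.3
40,798,400 + 1,994,000·S = 45,474,000
S = (45,474,000 − 40,798,400) / 1,994,000 = 2.3448 PSU

2.34 PSU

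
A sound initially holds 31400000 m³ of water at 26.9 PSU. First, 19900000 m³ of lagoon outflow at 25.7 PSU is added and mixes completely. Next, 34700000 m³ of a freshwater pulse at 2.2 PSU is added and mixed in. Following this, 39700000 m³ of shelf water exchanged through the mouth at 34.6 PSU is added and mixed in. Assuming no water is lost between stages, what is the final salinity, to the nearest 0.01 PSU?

Total salt / total volume:
Initial salt = 31,400,000×26.9 = 844,660,000
After stage 1: salt = 844,660,000 + 19,900,000×25.7 = 1,356,090,000; volume = 51,300,000 m³; S = 26.435 PSU
After stage 2: salt = 1,356,090,000 + 34,700,000×2.2 = 1,432,430,000; volume = 86,000,000 m³; S = 16.656 PSU
After stage 3: salt = 1,432,430,000 + 39,700,000×34.6 = 2,806,050,000; volume = 125,700,000 m³
S = 2,806,050,000 / 125,700,000 = 22.3234 PSU

22.32 PSU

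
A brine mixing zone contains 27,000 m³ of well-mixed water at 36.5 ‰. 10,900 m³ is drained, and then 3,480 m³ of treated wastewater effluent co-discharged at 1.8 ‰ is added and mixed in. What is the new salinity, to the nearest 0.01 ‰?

30.33 ‰

Remaining after removal: 16,100 m³ at 36.5 ‰ (salt = 587,650)
After addition: salt = 587,650 + 3,480×1.8 = 593,914; volume = 19,580 m³
S = 593,914 / 19,580 = 30.3327 ‰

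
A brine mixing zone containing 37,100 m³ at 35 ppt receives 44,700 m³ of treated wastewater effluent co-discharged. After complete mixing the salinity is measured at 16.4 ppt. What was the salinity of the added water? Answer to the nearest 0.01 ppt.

0.96 ppt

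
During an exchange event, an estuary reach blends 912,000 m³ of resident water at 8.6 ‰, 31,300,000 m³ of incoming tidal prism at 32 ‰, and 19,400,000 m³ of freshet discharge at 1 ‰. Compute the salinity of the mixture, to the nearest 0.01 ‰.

Weighted by volume,
salt = 912,000×8.6 + 31,300,000×32 + 19,400,000×1 = 7,843,200 + 1,001,600,000 + 19,400,000 = 1,028,843,200
volume = 912,000 + 31,300,000 + 19,400,000 = 51,612,000 m³
S = 1,028,843,200 / 51,612,000 = 19.9342 ‰

19.93 ‰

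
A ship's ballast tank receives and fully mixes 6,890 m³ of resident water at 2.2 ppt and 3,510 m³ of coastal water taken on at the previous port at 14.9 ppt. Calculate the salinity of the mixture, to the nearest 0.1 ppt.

By conservation of dissolved salt,
salt = 6,890×2.2 + 3,510×14.9 = 15,158 + 52,299 = 67,457
volume = 6,890 + 3,510 = 10,400 m³
S = 67,457 / 10,400 = 6.486 ppt

6.5 ppt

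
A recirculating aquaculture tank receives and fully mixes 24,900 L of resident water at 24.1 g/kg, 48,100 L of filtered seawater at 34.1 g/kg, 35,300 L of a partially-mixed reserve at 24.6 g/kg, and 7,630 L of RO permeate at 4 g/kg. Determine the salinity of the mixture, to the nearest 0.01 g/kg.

27.08 g/kg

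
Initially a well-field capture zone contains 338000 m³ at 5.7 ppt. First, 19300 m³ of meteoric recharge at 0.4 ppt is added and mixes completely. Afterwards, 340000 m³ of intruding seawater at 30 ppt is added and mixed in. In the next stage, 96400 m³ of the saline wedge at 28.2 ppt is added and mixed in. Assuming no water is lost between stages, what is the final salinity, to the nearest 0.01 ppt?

18.71 ppt

Salt balance:
Initial salt = 338,000×5.7 = 1,926,600
After stage 1: salt = 1,926,600 + 19,300×0.4 = 1,934,320; volume = 357,300 m³; S = 5.414 ppt
After stage 2: salt = 1,934,320 + 340,000×30 = 12,134,320; volume = 697,300 m³; S = 17.402 ppt
After stage 3: salt = 12,134,320 + 96,400×28.2 = 14,852,800; volume = 793,700 m³
S = 14,852,800 / 793,700 = 18.7134 ppt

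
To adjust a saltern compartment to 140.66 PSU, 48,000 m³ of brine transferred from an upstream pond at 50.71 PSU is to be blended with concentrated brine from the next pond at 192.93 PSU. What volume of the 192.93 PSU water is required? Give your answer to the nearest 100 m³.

Salt balance: 48,000×50.71 + V×192.93 = (48,000+V)×140.66
2,434,080 + 192.93V = 6,751,680 + 140.66V
4,317,600 = 52.27V
V = 82,601.87 m³

82600 m³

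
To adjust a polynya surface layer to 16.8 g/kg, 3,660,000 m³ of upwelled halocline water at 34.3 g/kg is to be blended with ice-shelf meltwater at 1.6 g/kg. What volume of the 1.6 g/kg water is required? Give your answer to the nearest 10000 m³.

4210000 m³

Salt balance: 3,660,000×34.3 + V×1.6 = (3,660,000+V)×16.8
125,538,000 + 1.6V = 61,488,000 + 16.8V
64,050,000 = 15.2V
V = 4,213,815.79 m³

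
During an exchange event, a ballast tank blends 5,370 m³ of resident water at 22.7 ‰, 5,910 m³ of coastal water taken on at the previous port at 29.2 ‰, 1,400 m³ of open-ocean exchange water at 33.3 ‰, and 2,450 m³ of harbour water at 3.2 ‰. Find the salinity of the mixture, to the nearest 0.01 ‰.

23.06 ‰

Total salt / total volume:
salt = 5,370×22.7 + 5,910×29.2 + 1,400×33.3 + 2,450×3.2 = 121,899 + 172,572 + 46,620 + 7,840 = 348,931
volume = 5,370 + 5,910 + 1,400 + 2,450 = 15,130 m³
S = 348,931 / 15,130 = 23.0622 ‰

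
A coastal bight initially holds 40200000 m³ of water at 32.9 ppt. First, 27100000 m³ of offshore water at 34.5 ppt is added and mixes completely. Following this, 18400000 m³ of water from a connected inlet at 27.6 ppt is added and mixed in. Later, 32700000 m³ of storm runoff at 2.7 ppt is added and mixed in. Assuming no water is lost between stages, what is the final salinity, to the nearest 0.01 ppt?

24.10 ppt

Total salt / total volume:
Initial salt = 40,200,000×32.9 = 1,322,580,000
After stage 1: salt = 1,322,580,000 + 27,100,000×34.5 = 2,257,530,000; volume = 67,300,000 m³; S = 33.544 ppt
After stage 2: salt = 2,257,530,000 + 18,400,000×27.6 = 2,765,370,000; volume = 85,700,000 m³; S = 32.268 ppt
After stage 3: salt = 2,765,370,000 + 32,700,000×2.7 = 2,853,660,000; volume = 118,400,000 m³
S = 2,853,660,000 / 118,400,000 = 24.1019 ppt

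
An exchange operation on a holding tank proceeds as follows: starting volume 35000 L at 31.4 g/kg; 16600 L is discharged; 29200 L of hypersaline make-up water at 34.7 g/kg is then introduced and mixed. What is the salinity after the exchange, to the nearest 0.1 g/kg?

33.4 g/kg

Remaining after removal: 18,400 L at 31.4 g/kg (salt = 577,760)
After addition: salt = 577,760 + 29,200×34.7 = 1,591,000; volume = 47,600 L
S = 1,591,000 / 47,600 = 33.4244 g/kg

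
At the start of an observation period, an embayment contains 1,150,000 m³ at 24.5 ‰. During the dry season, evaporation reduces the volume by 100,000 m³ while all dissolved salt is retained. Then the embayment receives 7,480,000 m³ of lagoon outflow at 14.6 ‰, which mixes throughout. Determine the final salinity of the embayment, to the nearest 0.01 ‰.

16.11 ‰

After evaporation: salt = 1,150,000×24.5 = 28,175,000; volume = 1,150,000 − 100,000 = 1,050,000 m³
After mixing: salt = 28,175,000 + 7,480,000×14.6 = 137,383,000; volume = 1,050,000 + 7,480,000 = 8,530,000 m³
S = 137,383,000 / 8,530,000 = 16.1059 ‰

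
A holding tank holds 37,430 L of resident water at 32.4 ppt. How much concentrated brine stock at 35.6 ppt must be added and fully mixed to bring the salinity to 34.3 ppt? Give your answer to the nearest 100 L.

54700 L

Salt balance: 37,430×32.4 + V×35.6 = (37,430+V)×34.3
1,212,732 + 35.6V = 1,283,849 + 34.3V
71,117 = 1.3V
V = 54,705.38 L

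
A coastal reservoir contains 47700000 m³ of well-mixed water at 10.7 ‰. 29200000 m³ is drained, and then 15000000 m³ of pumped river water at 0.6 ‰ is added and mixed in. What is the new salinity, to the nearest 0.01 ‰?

Remaining after removal: 18,500,000 m³ at 10.7 ‰ (salt = 197,950,000)
After addition: salt = 197,950,000 + 15,000,000×0.6 = 206,950,000; volume = 33,500,000 m³
S = 206,950,000 / 33,500,000 = 6.1776 ‰

6.18 ‰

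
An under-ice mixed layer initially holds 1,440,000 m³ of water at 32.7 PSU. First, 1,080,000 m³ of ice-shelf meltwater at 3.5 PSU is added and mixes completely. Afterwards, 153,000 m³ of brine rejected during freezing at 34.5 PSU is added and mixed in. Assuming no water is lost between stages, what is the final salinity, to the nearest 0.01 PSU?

21.01 PSU

Salt balance:
Initial salt = 1,440,000×32.7 = 47,088,000
After stage 1: salt = 47,088,000 + 1,080,000×3.5 = 50,868,000; volume = 2,520,000 m³; S = 20.186 PSU
After stage 2: salt = 50,868,000 + 153,000×34.5 = 56,146,500; volume = 2,673,000 m³
S = 56,146,500 / 2,673,000 = 21.0051 PSU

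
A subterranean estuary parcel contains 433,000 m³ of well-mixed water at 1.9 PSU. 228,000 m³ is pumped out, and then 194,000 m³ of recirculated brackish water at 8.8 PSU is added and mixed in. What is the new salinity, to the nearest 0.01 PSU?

Remaining after removal: 205,000 m³ at 1.9 PSU (salt = 389,500)
After addition: salt = 389,500 + 194,000×8.8 = 2,096,700; volume = 399,000 m³
S = 2,096,700 / 399,000 = 5.2549 PSU

5.25 PSU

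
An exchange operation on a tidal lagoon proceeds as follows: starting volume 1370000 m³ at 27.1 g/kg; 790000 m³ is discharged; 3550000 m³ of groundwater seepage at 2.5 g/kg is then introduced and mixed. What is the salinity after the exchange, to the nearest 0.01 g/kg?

5.95 g/kg

Remaining after removal: 580,000 m³ at 27.1 g/kg (salt = 15,718,000)
After addition: salt = 15,718,000 + 3,550,000×2.5 = 24,593,000; volume = 4,130,000 m³
S = 24,593,000 / 4,130,000 = 5.9547 g/kg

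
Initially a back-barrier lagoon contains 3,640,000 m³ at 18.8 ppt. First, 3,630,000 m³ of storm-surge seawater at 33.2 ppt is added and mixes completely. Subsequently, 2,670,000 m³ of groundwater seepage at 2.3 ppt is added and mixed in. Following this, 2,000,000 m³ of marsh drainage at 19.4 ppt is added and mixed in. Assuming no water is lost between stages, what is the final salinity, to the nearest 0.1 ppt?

19.6 ppt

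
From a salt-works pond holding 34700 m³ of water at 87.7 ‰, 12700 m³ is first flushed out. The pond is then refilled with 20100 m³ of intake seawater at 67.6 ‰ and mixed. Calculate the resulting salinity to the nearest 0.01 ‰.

78.10 ‰

Remaining after removal: 22,000 m³ at 87.7 ‰ (salt = 1,929,400)
After addition: salt = 1,929,400 + 20,100×67.6 = 3,288,160; volume = 42,100 m³
S = 3,288,160 / 42,100 = 78.1036 ‰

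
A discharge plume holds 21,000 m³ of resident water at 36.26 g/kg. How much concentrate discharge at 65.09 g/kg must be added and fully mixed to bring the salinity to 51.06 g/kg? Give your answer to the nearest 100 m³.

Salt balance: 21,000×36.26 + V×65.09 = (21,000+V)×51.06
761,460 + 65.09V = 1,072,260 + 51.06V
310,800 = 14.03V
V = 22,152.53 m³

22200 m³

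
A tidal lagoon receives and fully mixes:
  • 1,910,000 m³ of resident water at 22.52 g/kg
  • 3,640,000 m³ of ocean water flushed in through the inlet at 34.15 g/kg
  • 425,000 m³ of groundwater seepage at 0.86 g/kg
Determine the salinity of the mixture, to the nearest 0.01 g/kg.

Salt balance:
salt = 1,910,000×22.52 + 3,640,000×34.15 + 425,000×0.86 = 43,013,200 + 124,306,000 + 365,500 = 167,684,700
volume = 1,910,000 + 3,640,000 + 425,000 = 5,975,000 m³
S = 167,684,700 / 5,975,000 = 28.0644 g/kg

28.06 g/kg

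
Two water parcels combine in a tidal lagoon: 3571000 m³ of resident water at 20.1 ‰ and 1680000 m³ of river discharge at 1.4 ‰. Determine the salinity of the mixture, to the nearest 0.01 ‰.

14.12 ‰

By conservation of dissolved salt,
salt = 3,571,000×20.1 + 1,680,000×1.4 = 71,777,100 + 2,352,000 = 74,129,100
volume = 3,571,000 + 1,680,000 = 5,251,000 m³
S = 74,129,100 / 5,251,000 = 14.1171 ‰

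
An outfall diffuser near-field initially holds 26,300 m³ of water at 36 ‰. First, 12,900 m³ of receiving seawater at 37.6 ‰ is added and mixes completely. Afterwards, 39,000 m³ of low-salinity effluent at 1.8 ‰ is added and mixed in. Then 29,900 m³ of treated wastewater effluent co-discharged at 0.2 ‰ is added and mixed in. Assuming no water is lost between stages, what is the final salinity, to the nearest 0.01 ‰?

13.95 ‰

Total salt / total volume:
Initial salt = 26,300×36 = 946,800
After stage 1: salt = 946,800 + 12,900×37.6 = 1,431,840; volume = 39,200 m³; S = 36.527 ‰
After stage 2: salt = 1,431,840 + 39,000×1.8 = 1,502,040; volume = 78,200 m³; S = 19.208 ‰
After stage 3: salt = 1,502,040 + 29,900×0.2 = 1,508,020; volume = 108,100 m³
S = 1,508,020 / 108,100 = 13.9502 ‰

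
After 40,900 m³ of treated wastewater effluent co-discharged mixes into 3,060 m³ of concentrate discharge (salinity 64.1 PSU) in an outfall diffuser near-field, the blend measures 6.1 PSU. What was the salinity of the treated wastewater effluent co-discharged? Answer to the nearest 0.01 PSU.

1.76 PSU

Salt balance: 3,060×64.1 + 40,900×S = 43,960×6.1
196,146 + 40,900·S = 268,156
S = (268,156 − 196,146) / 40,900 = 1.7606 PSU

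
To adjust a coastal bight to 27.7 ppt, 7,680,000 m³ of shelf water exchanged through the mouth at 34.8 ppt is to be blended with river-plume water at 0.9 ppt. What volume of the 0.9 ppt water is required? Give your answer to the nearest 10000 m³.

Salt balance: 7,680,000×34.8 + V×0.9 = (7,680,000+V)×27.7
267,264,000 + 0.9V = 212,736,000 + 27.7V
54,528,000 = 26.8V
V = 2,034,626.87 m³

2030000 m³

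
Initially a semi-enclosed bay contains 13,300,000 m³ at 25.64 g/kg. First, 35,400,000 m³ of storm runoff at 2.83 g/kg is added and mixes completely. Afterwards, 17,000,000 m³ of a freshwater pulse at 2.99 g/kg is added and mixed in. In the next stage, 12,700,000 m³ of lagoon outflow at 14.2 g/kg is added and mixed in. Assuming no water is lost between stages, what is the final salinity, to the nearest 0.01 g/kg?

8.58 g/kg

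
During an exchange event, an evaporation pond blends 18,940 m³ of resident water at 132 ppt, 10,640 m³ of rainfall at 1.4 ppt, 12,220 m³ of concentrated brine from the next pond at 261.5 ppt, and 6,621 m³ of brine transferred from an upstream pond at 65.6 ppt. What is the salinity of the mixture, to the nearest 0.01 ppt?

126.90 ppt

By conservation of dissolved salt,
salt = 18,940×132 + 10,640×1.4 + 12,220×261.5 + 6,621×65.6 = 2,500,080 + 14,896 + 3,195,530 + 434,337.6 = 6,144,843.6
volume = 18,940 + 10,640 + 12,220 + 6,621 = 48,421 m³
S = 6,144,843.6 / 48,421 = 126.9045 ppt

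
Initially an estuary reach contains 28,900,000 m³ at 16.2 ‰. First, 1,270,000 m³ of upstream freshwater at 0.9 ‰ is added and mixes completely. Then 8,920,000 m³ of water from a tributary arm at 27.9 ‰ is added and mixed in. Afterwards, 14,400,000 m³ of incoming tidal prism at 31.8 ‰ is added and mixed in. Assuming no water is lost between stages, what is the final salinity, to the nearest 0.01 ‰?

21.99 ‰

Mass of salt is conserved:
Initial salt = 28,900,000×16.2 = 468,180,000
After stage 1: salt = 468,180,000 + 1,270,000×0.9 = 469,323,000; volume = 30,170,000 m³; S = 15.556 ‰
After stage 2: salt = 469,323,000 + 8,920,000×27.9 = 718,191,000; volume = 39,090,000 m³; S = 18.373 ‰
After stage 3: salt = 718,191,000 + 14,400,000×31.8 = 1,176,111,000; volume = 53,490,000 m³
S = 1,176,111,000 / 53,490,000 = 21.9875 ‰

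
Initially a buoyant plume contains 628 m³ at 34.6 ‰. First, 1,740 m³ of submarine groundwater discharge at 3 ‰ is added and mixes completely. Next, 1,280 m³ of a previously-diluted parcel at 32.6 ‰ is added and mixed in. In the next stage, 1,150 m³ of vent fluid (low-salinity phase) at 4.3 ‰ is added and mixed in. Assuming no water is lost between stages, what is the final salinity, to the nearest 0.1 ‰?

Conserving salt mass:
Initial salt = 628×34.6 = 21,728.8
After stage 1: salt = 21,728.8 + 1,740×3 = 26,948.8; volume = 2,368 m³; S = 11.38 ‰
After stage 2: salt = 26,948.8 + 1,280×32.6 = 68,676.8; volume = 3,648 m³; S = 18.826 ‰
After stage 3: salt = 68,676.8 + 1,150×4.3 = 73,621.8; volume = 4,798 m³
S = 73,621.8 / 4,798 = 15.3443 ‰

15.3 ‰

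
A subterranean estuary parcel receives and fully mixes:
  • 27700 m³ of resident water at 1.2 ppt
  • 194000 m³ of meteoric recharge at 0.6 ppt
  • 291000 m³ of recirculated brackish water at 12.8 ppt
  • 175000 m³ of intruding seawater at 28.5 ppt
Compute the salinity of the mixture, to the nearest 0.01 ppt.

Salt balance:
salt = 27,700×1.2 + 194,000×0.6 + 291,000×12.8 + 175,000×28.5 = 33,240 + 116,400 + 3,724,800 + 4,987,500 = 8,861,940
volume = 27,700 + 194,000 + 291,000 + 175,000 = 687,700 m³
S = 8,861,940 / 687,700 = 12.8863 ppt

12.89 ppt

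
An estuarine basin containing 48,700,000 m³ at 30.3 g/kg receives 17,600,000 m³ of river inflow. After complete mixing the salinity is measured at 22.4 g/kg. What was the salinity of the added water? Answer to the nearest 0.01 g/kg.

Salt balance: 48,700,000×30.3 + 17,600,000×S = 66,300,000×22.4
1,475,610,000 + 17,600,000·S = 1,485,120,000
S = (1,485,120,000 − 1,475,610,000) / 17,600,000 = 0.5403 g/kg

0.54 g/kg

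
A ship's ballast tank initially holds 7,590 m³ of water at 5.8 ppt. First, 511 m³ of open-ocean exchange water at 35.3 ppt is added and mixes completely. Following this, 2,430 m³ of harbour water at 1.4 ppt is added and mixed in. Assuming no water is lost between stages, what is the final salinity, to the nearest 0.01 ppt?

6.22 ppt

By conservation of dissolved salt,
Initial salt = 7,590×5.8 = 44,022
After stage 1: salt = 44,022 + 511×35.3 = 62,060.3; volume = 8,101 m³; S = 7.661 ppt
After stage 2: salt = 62,060.3 + 2,430×1.4 = 65,462.3; volume = 10,531 m³
S = 65,462.3 / 10,531 = 6.2162 ppt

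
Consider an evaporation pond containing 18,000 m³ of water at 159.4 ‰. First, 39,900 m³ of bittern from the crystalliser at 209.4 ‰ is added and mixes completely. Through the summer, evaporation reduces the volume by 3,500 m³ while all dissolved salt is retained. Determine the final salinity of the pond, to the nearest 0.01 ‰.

After mixing: salt = 18,000×159.4 + 39,900×209.4 = 11,224,260; volume = 57,900 m³
After evaporation: salt unchanged = 11,224,260; volume = 57,900 − 3,500 = 54,400 m³
S = 11,224,260 / 54,400 = 206.3283 ‰

206.33 ‰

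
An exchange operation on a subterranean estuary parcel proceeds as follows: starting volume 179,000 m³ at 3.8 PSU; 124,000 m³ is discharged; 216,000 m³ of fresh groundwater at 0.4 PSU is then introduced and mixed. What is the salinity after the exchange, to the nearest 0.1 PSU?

1.1 PSU

Remaining after removal: 55,000 m³ at 3.8 PSU (salt = 209,000)
After addition: salt = 209,000 + 216,000×0.4 = 295,400; volume = 271,000 m³
S = 295,400 / 271,000 = 1.09 PSU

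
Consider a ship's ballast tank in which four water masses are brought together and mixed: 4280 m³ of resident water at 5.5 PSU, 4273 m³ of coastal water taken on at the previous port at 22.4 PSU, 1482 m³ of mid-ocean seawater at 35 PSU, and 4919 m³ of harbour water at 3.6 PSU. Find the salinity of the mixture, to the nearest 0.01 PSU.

Salt balance:
salt = 4,280×5.5 + 4,273×22.4 + 1,482×35 + 4,919×3.6 = 23,540 + 95,715.2 + 51,870 + 17,708.4 = 188,833.6
volume = 4,280 + 4,273 + 1,482 + 4,919 = 14,954 m³
S = 188,833.6 / 14,954 = 12.6276 PSU

12.63 PSU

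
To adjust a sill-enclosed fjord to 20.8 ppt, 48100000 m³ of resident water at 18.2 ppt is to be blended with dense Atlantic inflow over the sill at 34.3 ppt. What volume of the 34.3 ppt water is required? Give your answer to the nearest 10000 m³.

9260000 m³

Salt balance: 48,100,000×18.2 + V×34.3 = (48,100,000+V)×20.8
875,420,000 + 34.3V = 1,000,480,000 + 20.8V
125,060,000 = 13.5V
V = 9,263,703.7 m³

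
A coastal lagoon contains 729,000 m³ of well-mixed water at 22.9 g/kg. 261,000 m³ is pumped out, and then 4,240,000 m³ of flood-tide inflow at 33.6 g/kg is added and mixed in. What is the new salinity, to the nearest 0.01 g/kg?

Remaining after removal: 468,000 m³ at 22.9 g/kg (salt = 10,717,200)
After addition: salt = 10,717,200 + 4,240,000×33.6 = 153,181,200; volume = 4,708,000 m³
S = 153,181,200 / 4,708,000 = 32.5364 g/kg

32.54 g/kg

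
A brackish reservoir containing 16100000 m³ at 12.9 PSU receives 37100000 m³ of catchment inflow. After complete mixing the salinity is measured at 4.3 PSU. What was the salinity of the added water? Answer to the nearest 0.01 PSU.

Salt balance: 16,100,000×12.9 + 37,100,000×S = 53,200,000×4.3
207,690,000 + 37,100,000·S = 228,760,000
S = (228,760,000 − 207,690,000) / 37,100,000 = 0.5679 PSU

0.57 PSU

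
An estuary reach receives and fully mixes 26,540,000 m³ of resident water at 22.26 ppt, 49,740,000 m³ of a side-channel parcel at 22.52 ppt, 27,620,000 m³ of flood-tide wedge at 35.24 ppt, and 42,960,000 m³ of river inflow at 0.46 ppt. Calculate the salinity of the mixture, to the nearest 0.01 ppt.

Weighted by volume,
salt = 26,540,000×22.26 + 49,740,000×22.52 + 27,620,000×35.24 + 42,960,000×0.46 = 590,780,400 + 1,120,144,800 + 973,328,800 + 19,761,600 = 2,704,015,600
volume = 26,540,000 + 49,740,000 + 27,620,000 + 42,960,000 = 146,860,000 m³
S = 2,704,015,600 / 146,860,000 = 18.4122 ppt

18.41 ppt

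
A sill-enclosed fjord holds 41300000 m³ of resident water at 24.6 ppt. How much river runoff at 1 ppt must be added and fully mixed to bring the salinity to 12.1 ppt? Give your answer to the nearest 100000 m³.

46500000 m³

Salt balance: 41,300,000×24.6 + V×1 = (41,300,000+V)×12.1
1,015,980,000 + 1V = 499,730,000 + 12.1V
516,250,000 = 11.1V
V = 46,509,009.01 m³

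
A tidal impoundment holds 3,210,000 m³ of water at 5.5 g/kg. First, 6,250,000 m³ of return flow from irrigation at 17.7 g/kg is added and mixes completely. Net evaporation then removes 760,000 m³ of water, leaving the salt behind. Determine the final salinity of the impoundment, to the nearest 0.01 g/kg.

After mixing: salt = 3,210,000×5.5 + 6,250,000×17.7 = 128,280,000; volume = 9,460,000 m³
After evaporation: salt unchanged = 128,280,000; volume = 9,460,000 − 760,000 = 8,700,000 m³
S = 128,280,000 / 8,700,000 = 14.7448 g/kg

14.74 g/kg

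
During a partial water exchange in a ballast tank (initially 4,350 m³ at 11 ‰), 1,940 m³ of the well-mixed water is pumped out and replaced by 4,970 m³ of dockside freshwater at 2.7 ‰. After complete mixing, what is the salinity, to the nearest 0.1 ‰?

Remaining after removal: 2,410 m³ at 11 ‰ (salt = 26,510)
After addition: salt = 26,510 + 4,970×2.7 = 39,929; volume = 7,380 m³
S = 39,929 / 7,380 = 5.4104 ‰

5.4 ‰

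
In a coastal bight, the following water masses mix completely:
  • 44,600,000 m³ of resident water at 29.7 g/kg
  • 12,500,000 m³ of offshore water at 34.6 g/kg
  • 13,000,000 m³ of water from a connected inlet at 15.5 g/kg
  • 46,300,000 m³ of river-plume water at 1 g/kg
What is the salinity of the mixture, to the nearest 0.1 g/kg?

17.2 g/kg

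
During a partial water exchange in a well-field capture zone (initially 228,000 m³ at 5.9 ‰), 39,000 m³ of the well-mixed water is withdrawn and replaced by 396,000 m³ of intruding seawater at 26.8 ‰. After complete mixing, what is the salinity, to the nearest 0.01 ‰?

20.05 ‰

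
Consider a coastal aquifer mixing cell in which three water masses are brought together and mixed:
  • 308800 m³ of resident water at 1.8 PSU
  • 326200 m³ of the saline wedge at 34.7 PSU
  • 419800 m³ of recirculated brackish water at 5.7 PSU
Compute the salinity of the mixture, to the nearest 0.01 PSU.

13.53 PSU

By conservation of dissolved salt,
salt = 308,800×1.8 + 326,200×34.7 + 419,800×5.7 = 555,840 + 11,319,140 + 2,392,860 = 14,267,840
volume = 308,800 + 326,200 + 419,800 = 1,054,800 m³
S = 14,267,840 / 1,054,800 = 13.5266 PSU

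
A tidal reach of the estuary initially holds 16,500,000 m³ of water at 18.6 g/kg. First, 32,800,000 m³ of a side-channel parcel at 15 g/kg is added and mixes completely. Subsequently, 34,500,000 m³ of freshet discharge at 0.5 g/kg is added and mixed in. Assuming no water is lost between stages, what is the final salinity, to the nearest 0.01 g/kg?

9.74 g/kg

Salt balance:
Initial salt = 16,500,000×18.6 = 306,900,000
After stage 1: salt = 306,900,000 + 32,800,000×15 = 798,900,000; volume = 49,300,000 m³; S = 16.205 g/kg
After stage 2: salt = 798,900,000 + 34,500,000×0.5 = 816,150,000; volume = 83,800,000 m³
S = 816,150,000 / 83,800,000 = 9.7393 g/kg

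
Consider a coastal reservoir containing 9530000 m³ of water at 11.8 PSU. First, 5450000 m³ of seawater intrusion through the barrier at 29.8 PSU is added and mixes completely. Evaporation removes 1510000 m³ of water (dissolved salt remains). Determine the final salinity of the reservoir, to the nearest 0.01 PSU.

20.41 PSU

After mixing: salt = 9,530,000×11.8 + 5,450,000×29.8 = 274,864,000; volume = 14,980,000 m³
After evaporation: salt unchanged = 274,864,000; volume = 14,980,000 − 1,510,000 = 13,470,000 m³
S = 274,864,000 / 13,470,000 = 20.4056 PSU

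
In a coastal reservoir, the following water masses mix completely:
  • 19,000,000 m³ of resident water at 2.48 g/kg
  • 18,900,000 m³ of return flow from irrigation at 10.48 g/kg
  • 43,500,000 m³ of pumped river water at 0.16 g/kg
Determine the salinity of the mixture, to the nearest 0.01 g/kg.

Mass of salt is conserved:
salt = 19,000,000×2.48 + 18,900,000×10.48 + 43,500,000×0.16 = 47,120,000 + 198,072,000 + 6,960,000 = 252,152,000
volume = 19,000,000 + 18,900,000 + 43,500,000 = 81,400,000 m³
S = 252,152,000 / 81,400,000 = 3.0977 g/kg

3.10 g/kg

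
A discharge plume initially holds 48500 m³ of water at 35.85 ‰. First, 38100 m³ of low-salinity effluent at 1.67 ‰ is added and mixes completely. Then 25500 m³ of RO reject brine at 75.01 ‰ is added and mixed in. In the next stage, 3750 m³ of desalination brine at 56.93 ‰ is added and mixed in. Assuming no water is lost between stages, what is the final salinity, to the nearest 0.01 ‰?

33.91 ‰

Weighted by volume,
Initial salt = 48,500×35.85 = 1,738,725
After stage 1: salt = 1,738,725 + 38,100×1.67 = 1,802,352; volume = 86,600 m³; S = 20.812 ‰
After stage 2: salt = 1,802,352 + 25,500×75.01 = 3,715,107; volume = 112,100 m³; S = 33.141 ‰
After stage 3: salt = 3,715,107 + 3,750×56.93 = 3,928,594.5; volume = 115,850 m³
S = 3,928,594.5 / 115,850 = 33.911 ‰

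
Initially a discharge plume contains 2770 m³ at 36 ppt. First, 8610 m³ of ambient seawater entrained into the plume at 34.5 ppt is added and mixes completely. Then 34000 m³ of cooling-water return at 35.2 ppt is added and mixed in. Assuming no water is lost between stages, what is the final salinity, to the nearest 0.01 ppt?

Weighted by volume,
Initial salt = 2,770×36 = 99,720
After stage 1: salt = 99,720 + 8,610×34.5 = 396,765; volume = 11,380 m³; S = 34.865 ppt
After stage 2: salt = 396,765 + 34,000×35.2 = 1,593,565; volume = 45,380 m³
S = 1,593,565 / 45,380 = 35.116 ppt

35.12 ppt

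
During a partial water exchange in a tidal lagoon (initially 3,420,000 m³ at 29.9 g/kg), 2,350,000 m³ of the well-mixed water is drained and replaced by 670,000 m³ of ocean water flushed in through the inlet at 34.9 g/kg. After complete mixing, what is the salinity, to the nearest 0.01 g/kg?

31.83 g/kg

Remaining after removal: 1,070,000 m³ at 29.9 g/kg (salt = 31,993,000)
After addition: salt = 31,993,000 + 670,000×34.9 = 55,376,000; volume = 1,740,000 m³
S = 55,376,000 / 1,740,000 = 31.8253 g/kg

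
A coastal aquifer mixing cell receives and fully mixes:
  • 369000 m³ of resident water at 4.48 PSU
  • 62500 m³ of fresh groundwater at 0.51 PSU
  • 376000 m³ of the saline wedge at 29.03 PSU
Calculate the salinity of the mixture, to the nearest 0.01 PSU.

Conserving salt mass:
salt = 369,000×4.48 + 62,500×0.51 + 376,000×29.03 = 1,653,120 + 31,875 + 10,915,280 = 12,600,275
volume = 369,000 + 62,500 + 376,000 = 807,500 m³
S = 12,600,275 / 807,500 = 15.6041 PSU

15.60 PSU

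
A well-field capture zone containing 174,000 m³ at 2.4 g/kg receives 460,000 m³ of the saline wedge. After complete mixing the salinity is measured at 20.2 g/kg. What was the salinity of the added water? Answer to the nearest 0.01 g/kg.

Salt balance: 174,000×2.4 + 460,000×S = 634,000×20.2
417,600 + 460,000·S = 12,806,800
S = (12,806,800 − 417,600) / 460,000 = 26.933 g/kg

26.93 g/kg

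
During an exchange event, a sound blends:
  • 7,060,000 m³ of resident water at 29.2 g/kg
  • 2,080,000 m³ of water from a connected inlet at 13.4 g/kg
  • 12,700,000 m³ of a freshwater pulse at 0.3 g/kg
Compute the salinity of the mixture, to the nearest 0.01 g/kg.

Salt balance:
salt = 7,060,000×29.2 + 2,080,000×13.4 + 12,700,000×0.3 = 206,152,000 + 27,872,000 + 3,810,000 = 237,834,000
volume = 7,060,000 + 2,080,000 + 12,700,000 = 21,840,000 m³
S = 237,834,000 / 21,840,000 = 10.8898 g/kg

10.89 g/kg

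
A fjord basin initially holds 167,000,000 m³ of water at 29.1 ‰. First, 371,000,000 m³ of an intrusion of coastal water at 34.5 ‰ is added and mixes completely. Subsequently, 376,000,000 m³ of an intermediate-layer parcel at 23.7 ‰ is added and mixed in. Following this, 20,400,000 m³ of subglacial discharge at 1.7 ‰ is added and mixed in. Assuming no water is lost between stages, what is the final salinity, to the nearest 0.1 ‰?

28.5 ‰

Total salt / total volume:
Initial salt = 167,000,000×29.1 = 4,859,700,000
After stage 1: salt = 4,859,700,000 + 371,000,000×34.5 = 17,659,200,000; volume = 538,000,000 m³; S = 32.824 ‰
After stage 2: salt = 17,659,200,000 + 376,000,000×23.7 = 26,570,400,000; volume = 914,000,000 m³; S = 29.07 ‰
After stage 3: salt = 26,570,400,000 + 20,400,000×1.7 = 26,605,080,000; volume = 934,400,000 m³
S = 26,605,080,000 / 934,400,000 = 28.4729 ‰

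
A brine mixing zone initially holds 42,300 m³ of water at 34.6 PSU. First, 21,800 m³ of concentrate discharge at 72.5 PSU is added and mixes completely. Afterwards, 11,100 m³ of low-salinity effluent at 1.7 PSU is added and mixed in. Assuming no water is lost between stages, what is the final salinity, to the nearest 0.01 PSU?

40.73 PSU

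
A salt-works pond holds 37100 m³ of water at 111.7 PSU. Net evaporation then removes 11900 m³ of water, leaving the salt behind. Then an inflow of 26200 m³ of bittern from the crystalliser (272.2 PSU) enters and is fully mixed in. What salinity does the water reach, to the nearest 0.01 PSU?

219.37 PSU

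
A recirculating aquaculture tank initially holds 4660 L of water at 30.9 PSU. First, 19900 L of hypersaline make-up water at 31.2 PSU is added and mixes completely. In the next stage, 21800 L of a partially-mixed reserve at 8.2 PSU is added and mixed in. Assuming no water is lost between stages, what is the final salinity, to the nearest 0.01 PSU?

Total salt / total volume:
Initial salt = 4,660×30.9 = 143,994
After stage 1: salt = 143,994 + 19,900×31.2 = 764,874; volume = 24,560 L; S = 31.143 PSU
After stage 2: salt = 764,874 + 21,800×8.2 = 943,634; volume = 46,360 L
S = 943,634 / 46,360 = 20.3545 PSU

20.35 PSU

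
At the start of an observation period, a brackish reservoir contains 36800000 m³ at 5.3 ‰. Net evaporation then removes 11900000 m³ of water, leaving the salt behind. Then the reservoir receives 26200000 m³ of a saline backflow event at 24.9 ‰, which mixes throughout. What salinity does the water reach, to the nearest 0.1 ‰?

16.6 ‰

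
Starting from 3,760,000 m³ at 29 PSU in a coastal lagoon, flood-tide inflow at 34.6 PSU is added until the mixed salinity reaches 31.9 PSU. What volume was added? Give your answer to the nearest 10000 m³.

4040000 m³

Salt balance: 3,760,000×29 + V×34.6 = (3,760,000+V)×31.9
109,040,000 + 34.6V = 119,944,000 + 31.9V
10,904,000 = 2.7V
V = 4,038,518.52 m³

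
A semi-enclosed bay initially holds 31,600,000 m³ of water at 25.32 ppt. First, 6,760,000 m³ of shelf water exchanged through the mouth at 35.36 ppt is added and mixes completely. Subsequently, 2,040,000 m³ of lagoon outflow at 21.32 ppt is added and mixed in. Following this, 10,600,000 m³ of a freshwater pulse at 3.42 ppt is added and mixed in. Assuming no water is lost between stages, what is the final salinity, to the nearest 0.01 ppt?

21.94 ppt

By conservation of dissolved salt,
Initial salt = 31,600,000×25.32 = 800,112,000
After stage 1: salt = 800,112,000 + 6,760,000×35.36 = 1,039,145,600; volume = 38,360,000 m³; S = 27.089 ppt
After stage 2: salt = 1,039,145,600 + 2,040,000×21.32 = 1,082,638,400; volume = 40,400,000 m³; S = 26.798 ppt
After stage 3: salt = 1,082,638,400 + 10,600,000×3.42 = 1,118,890,400; volume = 51,000,000 m³
S = 1,118,890,400 / 51,000,000 = 21.939 ppt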